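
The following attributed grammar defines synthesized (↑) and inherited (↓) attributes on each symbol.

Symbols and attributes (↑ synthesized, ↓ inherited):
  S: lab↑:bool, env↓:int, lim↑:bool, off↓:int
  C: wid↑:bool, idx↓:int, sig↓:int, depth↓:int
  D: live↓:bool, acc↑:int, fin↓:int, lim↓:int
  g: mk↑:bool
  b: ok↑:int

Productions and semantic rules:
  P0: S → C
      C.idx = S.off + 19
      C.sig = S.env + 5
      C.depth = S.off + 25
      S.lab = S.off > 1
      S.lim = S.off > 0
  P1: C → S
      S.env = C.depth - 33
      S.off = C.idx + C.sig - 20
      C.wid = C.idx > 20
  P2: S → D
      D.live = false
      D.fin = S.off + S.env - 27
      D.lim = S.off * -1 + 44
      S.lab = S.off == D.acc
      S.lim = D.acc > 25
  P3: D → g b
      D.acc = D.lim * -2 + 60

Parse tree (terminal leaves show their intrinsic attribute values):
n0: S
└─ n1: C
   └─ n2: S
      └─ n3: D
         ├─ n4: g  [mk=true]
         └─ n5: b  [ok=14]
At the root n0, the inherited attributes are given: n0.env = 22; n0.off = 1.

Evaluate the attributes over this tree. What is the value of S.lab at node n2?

false

1. n0.env = 22  [given at root]
2. n0.off = 1  [given at root]
3. n1.idx = 20  [S.off + 19]
4. n1.sig = 27  [S.env + 5]
5. n1.depth = 26  [S.off + 25]
6. n2.env = -7  [C.depth - 33]
7. n2.off = 27  [C.idx + C.sig - 20]
8. n3.live = false  [false]
9. n3.fin = -7  [S.off + S.env - 27]
10. n3.lim = 17  [S.off * -1 + 44]
11. n4.mk = true  [terminal]
12. n5.ok = 14  [terminal]
13. n3.acc = 26  [D.lim * -2 + 60]
14. n2.lab = false  [S.off == D.acc]
15. n2.lim = true  [D.acc > 25]
16. n1.wid = false  [C.idx > 20]
17. n0.lab = false  [S.off > 1]
18. n0.lim = true  [S.off > 0]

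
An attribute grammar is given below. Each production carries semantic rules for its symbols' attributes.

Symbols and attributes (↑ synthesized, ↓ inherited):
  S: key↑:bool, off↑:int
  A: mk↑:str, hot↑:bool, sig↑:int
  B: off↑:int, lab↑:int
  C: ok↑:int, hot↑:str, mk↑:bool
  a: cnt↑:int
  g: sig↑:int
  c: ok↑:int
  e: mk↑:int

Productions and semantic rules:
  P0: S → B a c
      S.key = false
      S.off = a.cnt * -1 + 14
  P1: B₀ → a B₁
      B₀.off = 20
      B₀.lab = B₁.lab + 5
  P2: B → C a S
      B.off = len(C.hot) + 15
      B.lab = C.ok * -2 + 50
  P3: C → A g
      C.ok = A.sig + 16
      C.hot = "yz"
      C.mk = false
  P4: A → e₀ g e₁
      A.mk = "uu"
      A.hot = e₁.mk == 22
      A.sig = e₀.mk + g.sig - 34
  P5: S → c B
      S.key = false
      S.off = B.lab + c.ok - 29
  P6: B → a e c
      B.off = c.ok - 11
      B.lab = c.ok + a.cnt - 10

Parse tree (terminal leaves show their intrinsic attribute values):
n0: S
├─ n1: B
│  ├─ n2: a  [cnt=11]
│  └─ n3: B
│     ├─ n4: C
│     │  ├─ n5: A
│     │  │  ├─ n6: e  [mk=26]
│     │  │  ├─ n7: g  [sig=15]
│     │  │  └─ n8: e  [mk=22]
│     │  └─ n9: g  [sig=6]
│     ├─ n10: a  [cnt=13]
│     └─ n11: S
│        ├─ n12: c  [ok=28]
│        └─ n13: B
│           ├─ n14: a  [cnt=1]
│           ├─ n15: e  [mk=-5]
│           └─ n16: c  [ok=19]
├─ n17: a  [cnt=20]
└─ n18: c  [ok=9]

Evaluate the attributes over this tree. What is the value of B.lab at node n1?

1. n2.cnt = 11  [terminal]
2. n6.mk = 26  [terminal]
3. n7.sig = 15  [terminal]
4. n8.mk = 22  [terminal]
5. n5.mk = "uu"  ["uu"]
6. n5.hot = true  [e₁.mk == 22]
7. n5.sig = 7  [e₀.mk + g.sig - 34]
8. n9.sig = 6  [terminal]
9. n4.ok = 23  [A.sig + 16]
10. n4.hot = "yz"  ["yz"]
11. n4.mk = false  [false]
12. n10.cnt = 13  [terminal]
13. n12.ok = 28  [terminal]
14. n14.cnt = 1  [terminal]
15. n15.mk = -5  [terminal]
16. n16.ok = 19  [terminal]
17. n13.off = 8  [c.ok - 11]
18. n13.lab = 10  [c.ok + a.cnt - 10]
19. n11.key = false  [false]
20. n11.off = 9  [B.lab + c.ok - 29]
21. n3.off = 17  [len(C.hot) + 15]
22. n3.lab = 4  [C.ok * -2 + 50]
23. n1.off = 20  [20]
24. n1.lab = 9  [B₁.lab + 5]
25. n17.cnt = 20  [terminal]
26. n18.ok = 9  [terminal]
27. n0.key = false  [false]
28. n0.off = -6  [a.cnt * -1 + 14]

9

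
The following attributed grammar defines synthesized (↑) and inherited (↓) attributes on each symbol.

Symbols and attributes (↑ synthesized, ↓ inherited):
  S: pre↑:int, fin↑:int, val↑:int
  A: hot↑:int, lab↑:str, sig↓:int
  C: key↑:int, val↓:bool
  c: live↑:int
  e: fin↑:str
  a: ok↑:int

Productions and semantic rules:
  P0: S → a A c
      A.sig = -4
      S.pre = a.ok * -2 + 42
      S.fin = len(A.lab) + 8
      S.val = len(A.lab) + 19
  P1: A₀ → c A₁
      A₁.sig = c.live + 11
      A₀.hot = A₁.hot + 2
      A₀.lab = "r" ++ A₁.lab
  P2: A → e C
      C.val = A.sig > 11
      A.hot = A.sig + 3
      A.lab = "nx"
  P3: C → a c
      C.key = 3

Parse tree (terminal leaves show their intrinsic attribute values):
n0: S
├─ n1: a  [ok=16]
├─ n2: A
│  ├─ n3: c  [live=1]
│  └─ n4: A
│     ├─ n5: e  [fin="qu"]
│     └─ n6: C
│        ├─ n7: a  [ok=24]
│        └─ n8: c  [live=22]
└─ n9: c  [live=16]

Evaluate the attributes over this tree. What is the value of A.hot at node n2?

17

1. n1.ok = 16  [terminal]
2. n2.sig = -4  [-4]
3. n3.live = 1  [terminal]
4. n4.sig = 12  [c.live + 11]
5. n5.fin = "qu"  [terminal]
6. n6.val = true  [A.sig > 11]
7. n7.ok = 24  [terminal]
8. n8.live = 22  [terminal]
9. n6.key = 3  [3]
10. n4.hot = 15  [A.sig + 3]
11. n4.lab = "nx"  ["nx"]
12. n2.hot = 17  [A₁.hot + 2]
13. n2.lab = "rnx"  ["r" ++ A₁.lab]
14. n9.live = 16  [terminal]
15. n0.pre = 10  [a.ok * -2 + 42]
16. n0.fin = 11  [len(A.lab) + 8]
17. n0.val = 22  [len(A.lab) + 19]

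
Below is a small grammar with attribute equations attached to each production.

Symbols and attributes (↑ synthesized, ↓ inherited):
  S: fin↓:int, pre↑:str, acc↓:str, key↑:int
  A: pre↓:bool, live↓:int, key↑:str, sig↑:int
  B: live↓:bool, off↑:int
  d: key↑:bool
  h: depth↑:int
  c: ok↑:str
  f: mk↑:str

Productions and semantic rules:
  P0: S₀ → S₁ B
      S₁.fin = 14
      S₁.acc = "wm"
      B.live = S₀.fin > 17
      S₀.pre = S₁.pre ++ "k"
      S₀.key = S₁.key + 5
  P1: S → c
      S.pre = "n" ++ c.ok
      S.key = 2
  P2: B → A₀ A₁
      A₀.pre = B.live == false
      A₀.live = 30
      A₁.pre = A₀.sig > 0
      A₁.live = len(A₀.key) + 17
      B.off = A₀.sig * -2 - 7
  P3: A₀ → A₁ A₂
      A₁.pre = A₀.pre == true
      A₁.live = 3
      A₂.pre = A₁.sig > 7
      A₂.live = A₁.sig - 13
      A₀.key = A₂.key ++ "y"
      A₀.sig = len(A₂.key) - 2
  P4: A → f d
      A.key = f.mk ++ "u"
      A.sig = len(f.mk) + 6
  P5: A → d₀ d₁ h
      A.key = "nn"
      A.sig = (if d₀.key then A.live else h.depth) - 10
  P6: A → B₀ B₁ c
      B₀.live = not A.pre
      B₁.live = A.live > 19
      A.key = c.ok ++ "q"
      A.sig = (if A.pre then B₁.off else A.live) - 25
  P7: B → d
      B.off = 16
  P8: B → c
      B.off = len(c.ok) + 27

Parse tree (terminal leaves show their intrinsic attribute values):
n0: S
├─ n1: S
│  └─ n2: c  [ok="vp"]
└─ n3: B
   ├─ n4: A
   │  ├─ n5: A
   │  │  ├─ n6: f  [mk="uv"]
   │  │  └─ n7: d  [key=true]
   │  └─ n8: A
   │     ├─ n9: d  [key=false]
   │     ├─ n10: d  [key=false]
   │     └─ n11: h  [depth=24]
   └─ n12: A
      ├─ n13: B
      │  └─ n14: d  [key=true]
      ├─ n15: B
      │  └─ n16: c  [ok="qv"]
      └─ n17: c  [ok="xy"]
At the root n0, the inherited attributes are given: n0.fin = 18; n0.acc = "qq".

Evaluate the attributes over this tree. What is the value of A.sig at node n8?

1. n0.fin = 18  [given at root]
2. n0.acc = "qq"  [given at root]
3. n1.fin = 14  [14]
4. n1.acc = "wm"  ["wm"]
5. n2.ok = "vp"  [terminal]
6. n1.pre = "nvp"  ["n" ++ c.ok]
7. n1.key = 2  [2]
8. n3.live = true  [S₀.fin > 17]
9. n4.pre = false  [B.live == false]
10. n4.live = 30  [30]
11. n5.pre = false  [A₀.pre == true]
12. n5.live = 3  [3]
13. n6.mk = "uv"  [terminal]
14. n7.key = true  [terminal]
15. n5.key = "uvu"  [f.mk ++ "u"]
16. n5.sig = 8  [len(f.mk) + 6]
17. n8.pre = true  [A₁.sig > 7]
18. n8.live = -5  [A₁.sig - 13]
19. n9.key = false  [terminal]
20. n10.key = false  [terminal]
21. n11.depth = 24  [terminal]
22. n8.key = "nn"  ["nn"]
23. n8.sig = 14  [(if d₀.key then A.live else h.depth) - 10]
24. n4.key = "nny"  [A₂.key ++ "y"]
25. n4.sig = 0  [len(A₂.key) - 2]
26. n12.pre = false  [A₀.sig > 0]
27. n12.live = 20  [len(A₀.key) + 17]
28. n13.live = true  [not A.pre]
29. n14.key = true  [terminal]
30. n13.off = 16  [16]
31. n15.live = true  [A.live > 19]
32. n16.ok = "qv"  [terminal]
33. n15.off = 29  [len(c.ok) + 27]
34. n17.ok = "xy"  [terminal]
35. n12.key = "xyq"  [c.ok ++ "q"]
36. n12.sig = -5  [(if A.pre then B₁.off else A.live) - 25]
37. n3.off = -7  [A₀.sig * -2 - 7]
38. n0.pre = "nvpk"  [S₁.pre ++ "k"]
39. n0.key = 7  [S₁.key + 5]

14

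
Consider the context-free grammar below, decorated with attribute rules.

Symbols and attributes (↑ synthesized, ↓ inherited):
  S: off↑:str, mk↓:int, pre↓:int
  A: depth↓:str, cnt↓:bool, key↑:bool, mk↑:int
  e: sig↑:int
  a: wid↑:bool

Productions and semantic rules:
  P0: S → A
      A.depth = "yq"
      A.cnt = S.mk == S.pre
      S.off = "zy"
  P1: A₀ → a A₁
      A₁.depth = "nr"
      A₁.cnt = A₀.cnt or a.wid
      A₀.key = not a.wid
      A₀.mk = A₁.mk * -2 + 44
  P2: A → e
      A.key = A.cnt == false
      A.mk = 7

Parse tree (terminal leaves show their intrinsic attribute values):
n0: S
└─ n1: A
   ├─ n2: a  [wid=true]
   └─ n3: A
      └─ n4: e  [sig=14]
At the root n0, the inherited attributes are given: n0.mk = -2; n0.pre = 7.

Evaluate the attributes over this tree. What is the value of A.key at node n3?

false

1. n0.mk = -2  [given at root]
2. n0.pre = 7  [given at root]
3. n1.depth = "yq"  ["yq"]
4. n1.cnt = false  [S.mk == S.pre]
5. n2.wid = true  [terminal]
6. n3.depth = "nr"  ["nr"]
7. n3.cnt = true  [A₀.cnt or a.wid]
8. n4.sig = 14  [terminal]
9. n3.key = false  [A.cnt == false]
10. n3.mk = 7  [7]
11. n1.key = false  [not a.wid]
12. n1.mk = 30  [A₁.mk * -2 + 44]
13. n0.off = "zy"  ["zy"]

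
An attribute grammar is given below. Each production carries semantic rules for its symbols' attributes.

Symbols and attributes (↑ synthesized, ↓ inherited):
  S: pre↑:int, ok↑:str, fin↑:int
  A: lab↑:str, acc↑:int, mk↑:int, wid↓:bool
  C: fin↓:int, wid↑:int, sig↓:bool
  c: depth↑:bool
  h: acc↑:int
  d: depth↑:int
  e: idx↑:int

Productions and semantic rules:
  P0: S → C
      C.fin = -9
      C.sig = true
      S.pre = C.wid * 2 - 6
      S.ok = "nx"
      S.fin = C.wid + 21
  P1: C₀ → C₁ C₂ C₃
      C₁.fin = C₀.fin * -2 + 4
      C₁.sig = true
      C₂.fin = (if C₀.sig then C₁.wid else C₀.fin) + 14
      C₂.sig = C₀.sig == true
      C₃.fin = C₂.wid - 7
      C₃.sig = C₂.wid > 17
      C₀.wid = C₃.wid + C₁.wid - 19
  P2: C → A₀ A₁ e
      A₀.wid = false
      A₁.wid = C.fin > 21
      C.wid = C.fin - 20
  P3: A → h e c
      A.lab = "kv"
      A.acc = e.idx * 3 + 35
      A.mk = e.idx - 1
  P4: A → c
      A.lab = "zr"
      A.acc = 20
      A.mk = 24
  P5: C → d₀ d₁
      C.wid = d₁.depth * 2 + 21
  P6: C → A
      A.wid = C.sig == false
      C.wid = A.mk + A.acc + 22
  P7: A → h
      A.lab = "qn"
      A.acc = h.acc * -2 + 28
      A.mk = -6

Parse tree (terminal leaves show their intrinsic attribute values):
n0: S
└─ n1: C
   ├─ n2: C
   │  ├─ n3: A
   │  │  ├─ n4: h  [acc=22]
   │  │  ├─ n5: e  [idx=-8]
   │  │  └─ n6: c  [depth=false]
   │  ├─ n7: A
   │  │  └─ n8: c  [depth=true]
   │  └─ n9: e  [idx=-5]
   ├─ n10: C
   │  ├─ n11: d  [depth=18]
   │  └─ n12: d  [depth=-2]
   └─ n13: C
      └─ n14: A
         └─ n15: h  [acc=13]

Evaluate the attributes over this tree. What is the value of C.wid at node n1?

1. n1.fin = -9  [-9]
2. n1.sig = true  [true]
3. n2.fin = 22  [C₀.fin * -2 + 4]
4. n2.sig = true  [true]
5. n3.wid = false  [false]
6. n4.acc = 22  [terminal]
7. n5.idx = -8  [terminal]
8. n6.depth = false  [terminal]
9. n3.lab = "kv"  ["kv"]
10. n3.acc = 11  [e.idx * 3 + 35]
11. n3.mk = -9  [e.idx - 1]
12. n7.wid = true  [C.fin > 21]
13. n8.depth = true  [terminal]
14. n7.lab = "zr"  ["zr"]
15. n7.acc = 20  [20]
16. n7.mk = 24  [24]
17. n9.idx = -5  [terminal]
18. n2.wid = 2  [C.fin - 20]
19. n10.fin = 16  [(if C₀.sig then C₁.wid else C₀.fin) + 14]
20. n10.sig = true  [C₀.sig == true]
21. n11.depth = 18  [terminal]
22. n12.depth = -2  [terminal]
23. n10.wid = 17  [d₁.depth * 2 + 21]
24. n13.fin = 10  [C₂.wid - 7]
25. n13.sig = false  [C₂.wid > 17]
26. n14.wid = true  [C.sig == false]
27. n15.acc = 13  [terminal]
28. n14.lab = "qn"  ["qn"]
29. n14.acc = 2  [h.acc * -2 + 28]
30. n14.mk = -6  [-6]
31. n13.wid = 18  [A.mk + A.acc + 22]
32. n1.wid = 1  [C₃.wid + C₁.wid - 19]
33. n0.pre = -4  [C.wid * 2 - 6]
34. n0.ok = "nx"  ["nx"]
35. n0.fin = 22  [C.wid + 21]

1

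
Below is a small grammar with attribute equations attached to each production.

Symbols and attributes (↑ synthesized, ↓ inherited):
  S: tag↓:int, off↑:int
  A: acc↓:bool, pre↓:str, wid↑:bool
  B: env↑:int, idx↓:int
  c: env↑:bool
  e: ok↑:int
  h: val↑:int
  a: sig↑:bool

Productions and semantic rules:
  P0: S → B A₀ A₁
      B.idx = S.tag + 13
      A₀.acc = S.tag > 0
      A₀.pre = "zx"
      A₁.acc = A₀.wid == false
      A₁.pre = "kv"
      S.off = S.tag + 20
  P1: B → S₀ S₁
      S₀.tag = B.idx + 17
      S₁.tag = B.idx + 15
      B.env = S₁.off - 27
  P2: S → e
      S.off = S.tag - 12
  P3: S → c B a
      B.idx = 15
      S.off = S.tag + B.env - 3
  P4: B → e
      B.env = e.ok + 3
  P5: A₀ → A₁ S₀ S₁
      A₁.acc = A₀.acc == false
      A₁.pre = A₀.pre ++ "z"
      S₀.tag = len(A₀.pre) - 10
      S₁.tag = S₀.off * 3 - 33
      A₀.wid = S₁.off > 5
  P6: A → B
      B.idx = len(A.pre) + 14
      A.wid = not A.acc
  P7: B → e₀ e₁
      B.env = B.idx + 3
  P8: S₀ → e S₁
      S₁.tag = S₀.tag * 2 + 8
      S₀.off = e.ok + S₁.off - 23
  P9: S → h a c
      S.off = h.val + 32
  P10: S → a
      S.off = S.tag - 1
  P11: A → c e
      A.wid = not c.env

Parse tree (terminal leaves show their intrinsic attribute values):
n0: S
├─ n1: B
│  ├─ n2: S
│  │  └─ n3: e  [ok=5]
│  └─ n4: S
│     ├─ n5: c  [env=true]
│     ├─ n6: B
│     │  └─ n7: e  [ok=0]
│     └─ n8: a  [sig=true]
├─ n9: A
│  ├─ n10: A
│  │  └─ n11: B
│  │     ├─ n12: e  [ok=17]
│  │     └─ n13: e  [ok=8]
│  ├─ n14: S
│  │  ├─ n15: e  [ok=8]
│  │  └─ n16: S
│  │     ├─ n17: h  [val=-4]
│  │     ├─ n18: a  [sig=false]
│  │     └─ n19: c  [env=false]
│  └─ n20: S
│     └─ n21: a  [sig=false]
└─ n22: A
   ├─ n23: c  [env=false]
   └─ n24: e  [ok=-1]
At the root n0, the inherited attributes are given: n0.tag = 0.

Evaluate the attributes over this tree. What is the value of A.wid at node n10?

1. n0.tag = 0  [given at root]
2. n1.idx = 13  [S.tag + 13]
3. n2.tag = 30  [B.idx + 17]
4. n3.ok = 5  [terminal]
5. n2.off = 18  [S.tag - 12]
6. n4.tag = 28  [B.idx + 15]
7. n5.env = true  [terminal]
8. n6.idx = 15  [15]
9. n7.ok = 0  [terminal]
10. n6.env = 3  [e.ok + 3]
11. n8.sig = true  [terminal]
12. n4.off = 28  [S.tag + B.env - 3]
13. n1.env = 1  [S₁.off - 27]
14. n9.acc = false  [S.tag > 0]
15. n9.pre = "zx"  ["zx"]
16. n10.acc = true  [A₀.acc == false]
17. n10.pre = "zxz"  [A₀.pre ++ "z"]
18. n11.idx = 17  [len(A.pre) + 14]
19. n12.ok = 17  [terminal]
20. n13.ok = 8  [terminal]
21. n11.env = 20  [B.idx + 3]
22. n10.wid = false  [not A.acc]
23. n14.tag = -8  [len(A₀.pre) - 10]
24. n15.ok = 8  [terminal]
25. n16.tag = -8  [S₀.tag * 2 + 8]
26. n17.val = -4  [terminal]
27. n18.sig = false  [terminal]
28. n19.env = false  [terminal]
29. n16.off = 28  [h.val + 32]
30. n14.off = 13  [e.ok + S₁.off - 23]
31. n20.tag = 6  [S₀.off * 3 - 33]
32. n21.sig = false  [terminal]
33. n20.off = 5  [S.tag - 1]
34. n9.wid = false  [S₁.off > 5]
35. n22.acc = true  [A₀.wid == false]
36. n22.pre = "kv"  ["kv"]
37. n23.env = false  [terminal]
38. n24.ok = -1  [terminal]
39. n22.wid = true  [not c.env]
40. n0.off = 20  [S.tag + 20]

false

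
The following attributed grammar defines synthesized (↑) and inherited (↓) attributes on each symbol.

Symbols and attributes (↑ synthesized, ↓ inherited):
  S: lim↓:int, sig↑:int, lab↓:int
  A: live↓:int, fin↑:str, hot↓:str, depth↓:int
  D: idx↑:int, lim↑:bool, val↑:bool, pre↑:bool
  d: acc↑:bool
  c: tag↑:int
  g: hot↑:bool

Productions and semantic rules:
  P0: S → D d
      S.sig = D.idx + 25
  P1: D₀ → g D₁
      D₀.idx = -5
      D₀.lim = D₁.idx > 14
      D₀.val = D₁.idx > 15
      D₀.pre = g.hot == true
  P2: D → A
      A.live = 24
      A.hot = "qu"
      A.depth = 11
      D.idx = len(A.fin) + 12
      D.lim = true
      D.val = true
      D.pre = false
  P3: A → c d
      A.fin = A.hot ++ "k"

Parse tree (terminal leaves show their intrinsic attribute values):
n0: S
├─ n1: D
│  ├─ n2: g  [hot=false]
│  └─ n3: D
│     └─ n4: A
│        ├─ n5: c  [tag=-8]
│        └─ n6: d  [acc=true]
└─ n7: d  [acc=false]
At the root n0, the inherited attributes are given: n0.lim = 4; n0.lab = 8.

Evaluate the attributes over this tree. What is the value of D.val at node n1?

1. n0.lim = 4  [given at root]
2. n0.lab = 8  [given at root]
3. n2.hot = false  [terminal]
4. n4.live = 24  [24]
5. n4.hot = "qu"  ["qu"]
6. n4.depth = 11  [11]
7. n5.tag = -8  [terminal]
8. n6.acc = true  [terminal]
9. n4.fin = "quk"  [A.hot ++ "k"]
10. n3.idx = 15  [len(A.fin) + 12]
11. n3.lim = true  [true]
12. n3.val = true  [true]
13. n3.pre = false  [false]
14. n1.idx = -5  [-5]
15. n1.lim = true  [D₁.idx > 14]
16. n1.val = false  [D₁.idx > 15]
17. n1.pre = false  [g.hot == true]
18. n7.acc = false  [terminal]
19. n0.sig = 20  [D.idx + 25]

false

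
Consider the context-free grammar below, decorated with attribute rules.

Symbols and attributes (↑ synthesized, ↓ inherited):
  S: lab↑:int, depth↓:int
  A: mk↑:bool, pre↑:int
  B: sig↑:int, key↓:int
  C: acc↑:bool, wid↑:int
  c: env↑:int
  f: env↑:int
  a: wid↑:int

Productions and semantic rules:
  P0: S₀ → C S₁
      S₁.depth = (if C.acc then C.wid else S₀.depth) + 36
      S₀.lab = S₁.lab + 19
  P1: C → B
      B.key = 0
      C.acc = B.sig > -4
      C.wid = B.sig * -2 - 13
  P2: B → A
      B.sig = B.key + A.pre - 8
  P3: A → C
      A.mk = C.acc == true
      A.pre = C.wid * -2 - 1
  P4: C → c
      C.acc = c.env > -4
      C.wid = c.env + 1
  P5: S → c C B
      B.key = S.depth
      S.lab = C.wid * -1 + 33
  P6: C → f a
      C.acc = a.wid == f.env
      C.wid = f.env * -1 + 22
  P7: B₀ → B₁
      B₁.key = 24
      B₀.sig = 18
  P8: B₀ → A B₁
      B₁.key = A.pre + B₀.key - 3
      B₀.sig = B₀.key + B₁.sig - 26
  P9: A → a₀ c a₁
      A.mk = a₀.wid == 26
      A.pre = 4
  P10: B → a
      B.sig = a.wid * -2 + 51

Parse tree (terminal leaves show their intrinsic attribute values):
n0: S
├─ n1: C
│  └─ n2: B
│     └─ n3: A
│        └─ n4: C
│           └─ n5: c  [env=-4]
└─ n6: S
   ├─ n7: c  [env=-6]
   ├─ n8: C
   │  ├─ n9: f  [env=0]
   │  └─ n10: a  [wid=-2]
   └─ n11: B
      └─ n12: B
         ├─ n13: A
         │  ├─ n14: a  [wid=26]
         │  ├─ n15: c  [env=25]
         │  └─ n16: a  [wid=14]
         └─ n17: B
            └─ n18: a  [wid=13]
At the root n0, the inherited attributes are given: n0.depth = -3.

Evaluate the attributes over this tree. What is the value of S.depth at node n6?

1. n0.depth = -3  [given at root]
2. n2.key = 0  [0]
3. n5.env = -4  [terminal]
4. n4.acc = false  [c.env > -4]
5. n4.wid = -3  [c.env + 1]
6. n3.mk = false  [C.acc == true]
7. n3.pre = 5  [C.wid * -2 - 1]
8. n2.sig = -3  [B.key + A.pre - 8]
9. n1.acc = true  [B.sig > -4]
10. n1.wid = -7  [B.sig * -2 - 13]
11. n6.depth = 29  [(if C.acc then C.wid else S₀.depth) + 36]
12. n7.env = -6  [terminal]
13. n9.env = 0  [terminal]
14. n10.wid = -2  [terminal]
15. n8.acc = false  [a.wid == f.env]
16. n8.wid = 22  [f.env * -1 + 22]
17. n11.key = 29  [S.depth]
18. n12.key = 24  [24]
19. n14.wid = 26  [terminal]
20. n15.env = 25  [terminal]
21. n16.wid = 14  [terminal]
22. n13.mk = true  [a₀.wid == 26]
23. n13.pre = 4  [4]
24. n17.key = 25  [A.pre + B₀.key - 3]
25. n18.wid = 13  [terminal]
26. n17.sig = 25  [a.wid * -2 + 51]
27. n12.sig = 23  [B₀.key + B₁.sig - 26]
28. n11.sig = 18  [18]
29. n6.lab = 11  [C.wid * -1 + 33]
30. n0.lab = 30  [S₁.lab + 19]

29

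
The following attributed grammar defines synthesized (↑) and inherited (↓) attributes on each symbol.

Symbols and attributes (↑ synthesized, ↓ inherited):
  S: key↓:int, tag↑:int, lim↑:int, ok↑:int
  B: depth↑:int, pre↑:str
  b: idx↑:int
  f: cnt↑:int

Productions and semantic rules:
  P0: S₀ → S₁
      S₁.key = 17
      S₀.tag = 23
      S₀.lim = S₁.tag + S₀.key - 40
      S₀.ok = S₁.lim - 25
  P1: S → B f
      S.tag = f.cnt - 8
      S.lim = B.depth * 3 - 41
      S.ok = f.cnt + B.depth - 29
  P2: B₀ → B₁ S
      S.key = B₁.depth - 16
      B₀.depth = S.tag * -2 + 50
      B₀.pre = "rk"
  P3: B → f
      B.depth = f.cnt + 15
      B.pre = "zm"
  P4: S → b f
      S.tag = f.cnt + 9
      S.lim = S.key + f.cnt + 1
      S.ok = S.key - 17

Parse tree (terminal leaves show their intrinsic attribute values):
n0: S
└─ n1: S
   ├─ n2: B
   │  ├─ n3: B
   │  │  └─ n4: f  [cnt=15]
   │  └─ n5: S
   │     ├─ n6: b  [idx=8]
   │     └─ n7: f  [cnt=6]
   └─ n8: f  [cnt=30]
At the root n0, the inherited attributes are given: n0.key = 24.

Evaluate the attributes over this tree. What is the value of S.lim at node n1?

19

1. n0.key = 24  [given at root]
2. n1.key = 17  [17]
3. n4.cnt = 15  [terminal]
4. n3.depth = 30  [f.cnt + 15]
5. n3.pre = "zm"  ["zm"]
6. n5.key = 14  [B₁.depth - 16]
7. n6.idx = 8  [terminal]
8. n7.cnt = 6  [terminal]
9. n5.tag = 15  [f.cnt + 9]
10. n5.lim = 21  [S.key + f.cnt + 1]
11. n5.ok = -3  [S.key - 17]
12. n2.depth = 20  [S.tag * -2 + 50]
13. n2.pre = "rk"  ["rk"]
14. n8.cnt = 30  [terminal]
15. n1.tag = 22  [f.cnt - 8]
16. n1.lim = 19  [B.depth * 3 - 41]
17. n1.ok = 21  [f.cnt + B.depth - 29]
18. n0.tag = 23  [23]
19. n0.lim = 6  [S₁.tag + S₀.key - 40]
20. n0.ok = -6  [S₁.lim - 25]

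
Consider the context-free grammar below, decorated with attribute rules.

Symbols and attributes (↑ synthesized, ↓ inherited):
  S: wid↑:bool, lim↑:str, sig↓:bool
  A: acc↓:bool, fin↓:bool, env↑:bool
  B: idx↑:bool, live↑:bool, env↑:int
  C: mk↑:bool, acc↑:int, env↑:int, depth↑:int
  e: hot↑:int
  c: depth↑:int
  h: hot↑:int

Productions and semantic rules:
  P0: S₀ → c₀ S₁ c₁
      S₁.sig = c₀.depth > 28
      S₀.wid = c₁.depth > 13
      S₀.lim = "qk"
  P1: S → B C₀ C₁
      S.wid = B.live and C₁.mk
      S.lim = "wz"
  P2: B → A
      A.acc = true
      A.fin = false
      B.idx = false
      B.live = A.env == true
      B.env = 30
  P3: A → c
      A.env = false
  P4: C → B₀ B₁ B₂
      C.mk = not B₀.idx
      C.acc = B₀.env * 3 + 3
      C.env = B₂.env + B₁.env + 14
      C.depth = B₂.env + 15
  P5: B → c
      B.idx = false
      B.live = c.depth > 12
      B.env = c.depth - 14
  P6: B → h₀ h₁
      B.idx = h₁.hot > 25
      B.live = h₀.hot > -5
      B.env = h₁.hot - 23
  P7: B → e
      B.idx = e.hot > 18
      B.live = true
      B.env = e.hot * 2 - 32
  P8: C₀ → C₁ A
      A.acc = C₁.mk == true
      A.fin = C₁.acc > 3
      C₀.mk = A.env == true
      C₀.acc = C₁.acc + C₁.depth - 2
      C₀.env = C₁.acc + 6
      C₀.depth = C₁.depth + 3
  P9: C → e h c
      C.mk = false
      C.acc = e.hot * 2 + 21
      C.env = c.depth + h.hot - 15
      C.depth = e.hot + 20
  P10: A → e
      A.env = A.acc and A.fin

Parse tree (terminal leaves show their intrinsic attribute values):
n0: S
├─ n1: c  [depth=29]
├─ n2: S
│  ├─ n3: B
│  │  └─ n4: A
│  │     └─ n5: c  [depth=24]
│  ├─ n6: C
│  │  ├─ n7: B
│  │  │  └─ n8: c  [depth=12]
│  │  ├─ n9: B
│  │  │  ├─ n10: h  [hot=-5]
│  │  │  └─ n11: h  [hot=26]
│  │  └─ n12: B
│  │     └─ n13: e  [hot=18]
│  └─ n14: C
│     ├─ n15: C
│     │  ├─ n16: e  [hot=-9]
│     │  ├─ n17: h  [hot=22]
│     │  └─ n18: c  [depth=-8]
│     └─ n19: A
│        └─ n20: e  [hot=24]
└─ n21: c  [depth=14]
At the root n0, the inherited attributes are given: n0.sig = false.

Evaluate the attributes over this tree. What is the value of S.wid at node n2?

false

1. n0.sig = false  [given at root]
2. n1.depth = 29  [terminal]
3. n2.sig = true  [c₀.depth > 28]
4. n4.acc = true  [true]
5. n4.fin = false  [false]
6. n5.depth = 24  [terminal]
7. n4.env = false  [false]
8. n3.idx = false  [false]
9. n3.live = false  [A.env == true]
10. n3.env = 30  [30]
11. n8.depth = 12  [terminal]
12. n7.idx = false  [false]
13. n7.live = false  [c.depth > 12]
14. n7.env = -2  [c.depth - 14]
15. n10.hot = -5  [terminal]
16. n11.hot = 26  [terminal]
17. n9.idx = true  [h₁.hot > 25]
18. n9.live = false  [h₀.hot > -5]
19. n9.env = 3  [h₁.hot - 23]
20. n13.hot = 18  [terminal]
21. n12.idx = false  [e.hot > 18]
22. n12.live = true  [true]
23. n12.env = 4  [e.hot * 2 - 32]
24. n6.mk = true  [not B₀.idx]
25. n6.acc = -3  [B₀.env * 3 + 3]
26. n6.env = 21  [B₂.env + B₁.env + 14]
27. n6.depth = 19  [B₂.env + 15]
28. n16.hot = -9  [terminal]
29. n17.hot = 22  [terminal]
30. n18.depth = -8  [terminal]
31. n15.mk = false  [false]
32. n15.acc = 3  [e.hot * 2 + 21]
33. n15.env = -1  [c.depth + h.hot - 15]
34. n15.depth = 11  [e.hot + 20]
35. n19.acc = false  [C₁.mk == true]
36. n19.fin = false  [C₁.acc > 3]
37. n20.hot = 24  [terminal]
38. n19.env = false  [A.acc and A.fin]
39. n14.mk = false  [A.env == true]
40. n14.acc = 12  [C₁.acc + C₁.depth - 2]
41. n14.env = 9  [C₁.acc + 6]
42. n14.depth = 14  [C₁.depth + 3]
43. n2.wid = false  [B.live and C₁.mk]
44. n2.lim = "wz"  ["wz"]
45. n21.depth = 14  [terminal]
46. n0.wid = true  [c₁.depth > 13]
47. n0.lim = "qk"  ["qk"]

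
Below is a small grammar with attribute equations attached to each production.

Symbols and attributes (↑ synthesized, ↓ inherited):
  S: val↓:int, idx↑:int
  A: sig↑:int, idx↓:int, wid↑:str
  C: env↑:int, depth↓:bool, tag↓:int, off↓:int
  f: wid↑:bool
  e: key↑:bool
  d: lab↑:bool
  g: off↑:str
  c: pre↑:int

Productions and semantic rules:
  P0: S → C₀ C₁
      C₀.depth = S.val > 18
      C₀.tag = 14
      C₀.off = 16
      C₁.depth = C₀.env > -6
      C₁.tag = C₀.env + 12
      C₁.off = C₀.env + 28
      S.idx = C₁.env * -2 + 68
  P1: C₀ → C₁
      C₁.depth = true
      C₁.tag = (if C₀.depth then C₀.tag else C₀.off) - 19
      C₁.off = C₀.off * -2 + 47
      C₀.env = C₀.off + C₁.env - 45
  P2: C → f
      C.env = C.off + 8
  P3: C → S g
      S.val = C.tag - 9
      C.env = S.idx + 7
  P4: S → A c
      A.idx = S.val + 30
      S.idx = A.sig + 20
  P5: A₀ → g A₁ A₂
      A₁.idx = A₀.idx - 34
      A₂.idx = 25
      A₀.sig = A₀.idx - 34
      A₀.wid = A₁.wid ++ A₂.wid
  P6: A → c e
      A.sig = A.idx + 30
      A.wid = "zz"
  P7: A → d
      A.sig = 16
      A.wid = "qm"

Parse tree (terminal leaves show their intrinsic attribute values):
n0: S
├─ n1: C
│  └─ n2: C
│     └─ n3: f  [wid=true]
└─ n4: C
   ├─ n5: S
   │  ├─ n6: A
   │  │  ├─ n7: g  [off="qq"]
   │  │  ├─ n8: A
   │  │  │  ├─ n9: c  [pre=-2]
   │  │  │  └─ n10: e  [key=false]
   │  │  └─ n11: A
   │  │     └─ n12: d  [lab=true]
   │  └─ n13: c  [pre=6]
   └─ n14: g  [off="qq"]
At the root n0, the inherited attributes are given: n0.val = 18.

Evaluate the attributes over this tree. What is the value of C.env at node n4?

20

1. n0.val = 18  [given at root]
2. n1.depth = false  [S.val > 18]
3. n1.tag = 14  [14]
4. n1.off = 16  [16]
5. n2.depth = true  [true]
6. n2.tag = -3  [(if C₀.depth then C₀.tag else C₀.off) - 19]
7. n2.off = 15  [C₀.off * -2 + 47]
8. n3.wid = true  [terminal]
9. n2.env = 23  [C.off + 8]
10. n1.env = -6  [C₀.off + C₁.env - 45]
11. n4.depth = false  [C₀.env > -6]
12. n4.tag = 6  [C₀.env + 12]
13. n4.off = 22  [C₀.env + 28]
14. n5.val = -3  [C.tag - 9]
15. n6.idx = 27  [S.val + 30]
16. n7.off = "qq"  [terminal]
17. n8.idx = -7  [A₀.idx - 34]
18. n9.pre = -2  [terminal]
19. n10.key = false  [terminal]
20. n8.sig = 23  [A.idx + 30]
21. n8.wid = "zz"  ["zz"]
22. n11.idx = 25  [25]
23. n12.lab = true  [terminal]
24. n11.sig = 16  [16]
25. n11.wid = "qm"  ["qm"]
26. n6.sig = -7  [A₀.idx - 34]
27. n6.wid = "zzqm"  [A₁.wid ++ A₂.wid]
28. n13.pre = 6  [terminal]
29. n5.idx = 13  [A.sig + 20]
30. n14.off = "qq"  [terminal]
31. n4.env = 20  [S.idx + 7]
32. n0.idx = 28  [C₁.env * -2 + 68]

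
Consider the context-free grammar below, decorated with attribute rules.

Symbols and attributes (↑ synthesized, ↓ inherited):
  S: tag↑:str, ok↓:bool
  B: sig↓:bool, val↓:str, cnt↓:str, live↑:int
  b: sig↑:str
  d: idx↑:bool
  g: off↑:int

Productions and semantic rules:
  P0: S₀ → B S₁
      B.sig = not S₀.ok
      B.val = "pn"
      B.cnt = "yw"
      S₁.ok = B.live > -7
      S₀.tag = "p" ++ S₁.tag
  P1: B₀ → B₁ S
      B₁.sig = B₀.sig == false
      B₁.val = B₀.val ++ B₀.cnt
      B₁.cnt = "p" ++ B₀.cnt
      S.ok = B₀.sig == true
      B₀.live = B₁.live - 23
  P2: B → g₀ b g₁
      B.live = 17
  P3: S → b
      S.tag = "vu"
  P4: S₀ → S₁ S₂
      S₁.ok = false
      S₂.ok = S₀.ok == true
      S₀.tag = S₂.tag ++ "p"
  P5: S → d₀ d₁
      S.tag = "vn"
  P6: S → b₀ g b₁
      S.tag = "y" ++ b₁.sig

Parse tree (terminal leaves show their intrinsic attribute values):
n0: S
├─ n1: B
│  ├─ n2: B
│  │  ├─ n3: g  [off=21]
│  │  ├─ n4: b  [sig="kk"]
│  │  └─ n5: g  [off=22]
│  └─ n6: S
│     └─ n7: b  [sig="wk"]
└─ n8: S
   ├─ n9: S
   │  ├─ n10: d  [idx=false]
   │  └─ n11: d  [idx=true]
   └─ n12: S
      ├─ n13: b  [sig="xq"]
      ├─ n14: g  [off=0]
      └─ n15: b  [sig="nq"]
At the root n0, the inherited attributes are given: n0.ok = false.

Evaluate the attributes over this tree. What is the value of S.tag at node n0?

"pynqp"

1. n0.ok = false  [given at root]
2. n1.sig = true  [not S₀.ok]
3. n1.val = "pn"  ["pn"]
4. n1.cnt = "yw"  ["yw"]
5. n2.sig = false  [B₀.sig == false]
6. n2.val = "pnyw"  [B₀.val ++ B₀.cnt]
7. n2.cnt = "pyw"  ["p" ++ B₀.cnt]
8. n3.off = 21  [terminal]
9. n4.sig = "kk"  [terminal]
10. n5.off = 22  [terminal]
11. n2.live = 17  [17]
12. n6.ok = true  [B₀.sig == true]
13. n7.sig = "wk"  [terminal]
14. n6.tag = "vu"  ["vu"]
15. n1.live = -6  [B₁.live - 23]
16. n8.ok = true  [B.live > -7]
17. n9.ok = false  [false]
18. n10.idx = false  [terminal]
19. n11.idx = true  [terminal]
20. n9.tag = "vn"  ["vn"]
21. n12.ok = true  [S₀.ok == true]
22. n13.sig = "xq"  [terminal]
23. n14.off = 0  [terminal]
24. n15.sig = "nq"  [terminal]
25. n12.tag = "ynq"  ["y" ++ b₁.sig]
26. n8.tag = "ynqp"  [S₂.tag ++ "p"]
27. n0.tag = "pynqp"  ["p" ++ S₁.tag]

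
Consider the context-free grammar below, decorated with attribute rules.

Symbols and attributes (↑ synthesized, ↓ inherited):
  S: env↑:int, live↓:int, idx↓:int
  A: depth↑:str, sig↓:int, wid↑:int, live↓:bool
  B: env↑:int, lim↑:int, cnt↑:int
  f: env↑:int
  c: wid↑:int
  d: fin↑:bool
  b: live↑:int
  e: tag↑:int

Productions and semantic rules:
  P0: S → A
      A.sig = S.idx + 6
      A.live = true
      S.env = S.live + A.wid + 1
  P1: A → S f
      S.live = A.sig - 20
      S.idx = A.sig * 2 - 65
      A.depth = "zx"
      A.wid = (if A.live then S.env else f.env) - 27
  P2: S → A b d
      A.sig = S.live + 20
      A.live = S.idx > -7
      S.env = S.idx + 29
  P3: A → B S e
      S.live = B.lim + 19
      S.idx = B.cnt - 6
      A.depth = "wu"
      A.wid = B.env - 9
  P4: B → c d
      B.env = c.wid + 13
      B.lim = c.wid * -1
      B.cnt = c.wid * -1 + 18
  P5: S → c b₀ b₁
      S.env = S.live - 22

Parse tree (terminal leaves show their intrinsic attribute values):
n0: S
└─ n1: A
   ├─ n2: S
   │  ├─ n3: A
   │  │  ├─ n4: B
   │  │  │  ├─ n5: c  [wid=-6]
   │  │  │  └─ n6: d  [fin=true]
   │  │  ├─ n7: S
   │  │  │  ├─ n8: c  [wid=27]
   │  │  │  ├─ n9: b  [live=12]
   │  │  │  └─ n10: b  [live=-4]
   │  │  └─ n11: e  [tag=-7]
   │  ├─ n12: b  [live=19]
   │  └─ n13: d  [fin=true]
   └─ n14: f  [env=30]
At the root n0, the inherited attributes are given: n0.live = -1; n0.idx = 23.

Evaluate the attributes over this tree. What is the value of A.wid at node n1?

1. n0.live = -1  [given at root]
2. n0.idx = 23  [given at root]
3. n1.sig = 29  [S.idx + 6]
4. n1.live = true  [true]
5. n2.live = 9  [A.sig - 20]
6. n2.idx = -7  [A.sig * 2 - 65]
7. n3.sig = 29  [S.live + 20]
8. n3.live = false  [S.idx > -7]
9. n5.wid = -6  [terminal]
10. n6.fin = true  [terminal]
11. n4.env = 7  [c.wid + 13]
12. n4.lim = 6  [c.wid * -1]
13. n4.cnt = 24  [c.wid * -1 + 18]
14. n7.live = 25  [B.lim + 19]
15. n7.idx = 18  [B.cnt - 6]
16. n8.wid = 27  [terminal]
17. n9.live = 12  [terminal]
18. n10.live = -4  [terminal]
19. n7.env = 3  [S.live - 22]
20. n11.tag = -7  [terminal]
21. n3.depth = "wu"  ["wu"]
22. n3.wid = -2  [B.env - 9]
23. n12.live = 19  [terminal]
24. n13.fin = true  [terminal]
25. n2.env = 22  [S.idx + 29]
26. n14.env = 30  [terminal]
27. n1.depth = "zx"  ["zx"]
28. n1.wid = -5  [(if A.live then S.env else f.env) - 27]
29. n0.env = -5  [S.live + A.wid + 1]

-5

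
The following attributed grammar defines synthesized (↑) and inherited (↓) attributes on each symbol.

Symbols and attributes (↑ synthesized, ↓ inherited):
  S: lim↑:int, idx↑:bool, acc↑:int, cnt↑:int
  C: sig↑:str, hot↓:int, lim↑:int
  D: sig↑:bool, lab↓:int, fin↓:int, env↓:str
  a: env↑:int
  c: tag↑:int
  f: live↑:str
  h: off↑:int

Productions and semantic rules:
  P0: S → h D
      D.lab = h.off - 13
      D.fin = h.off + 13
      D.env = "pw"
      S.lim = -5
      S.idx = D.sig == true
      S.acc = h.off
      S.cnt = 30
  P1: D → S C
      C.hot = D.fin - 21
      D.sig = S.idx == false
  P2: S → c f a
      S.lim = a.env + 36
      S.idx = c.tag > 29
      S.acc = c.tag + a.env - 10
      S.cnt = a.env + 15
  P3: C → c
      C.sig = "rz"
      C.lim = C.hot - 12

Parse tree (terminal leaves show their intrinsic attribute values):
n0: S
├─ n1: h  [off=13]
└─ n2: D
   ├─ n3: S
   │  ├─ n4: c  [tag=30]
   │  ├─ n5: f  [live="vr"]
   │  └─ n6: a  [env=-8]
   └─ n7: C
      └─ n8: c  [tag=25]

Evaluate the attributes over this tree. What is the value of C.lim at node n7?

1. n1.off = 13  [terminal]
2. n2.lab = 0  [h.off - 13]
3. n2.fin = 26  [h.off + 13]
4. n2.env = "pw"  ["pw"]
5. n4.tag = 30  [terminal]
6. n5.live = "vr"  [terminal]
7. n6.env = -8  [terminal]
8. n3.lim = 28  [a.env + 36]
9. n3.idx = true  [c.tag > 29]
10. n3.acc = 12  [c.tag + a.env - 10]
11. n3.cnt = 7  [a.env + 15]
12. n7.hot = 5  [D.fin - 21]
13. n8.tag = 25  [terminal]
14. n7.sig = "rz"  ["rz"]
15. n7.lim = -7  [C.hot - 12]
16. n2.sig = false  [S.idx == false]
17. n0.lim = -5  [-5]
18. n0.idx = false  [D.sig == true]
19. n0.acc = 13  [h.off]
20. n0.cnt = 30  [30]

-7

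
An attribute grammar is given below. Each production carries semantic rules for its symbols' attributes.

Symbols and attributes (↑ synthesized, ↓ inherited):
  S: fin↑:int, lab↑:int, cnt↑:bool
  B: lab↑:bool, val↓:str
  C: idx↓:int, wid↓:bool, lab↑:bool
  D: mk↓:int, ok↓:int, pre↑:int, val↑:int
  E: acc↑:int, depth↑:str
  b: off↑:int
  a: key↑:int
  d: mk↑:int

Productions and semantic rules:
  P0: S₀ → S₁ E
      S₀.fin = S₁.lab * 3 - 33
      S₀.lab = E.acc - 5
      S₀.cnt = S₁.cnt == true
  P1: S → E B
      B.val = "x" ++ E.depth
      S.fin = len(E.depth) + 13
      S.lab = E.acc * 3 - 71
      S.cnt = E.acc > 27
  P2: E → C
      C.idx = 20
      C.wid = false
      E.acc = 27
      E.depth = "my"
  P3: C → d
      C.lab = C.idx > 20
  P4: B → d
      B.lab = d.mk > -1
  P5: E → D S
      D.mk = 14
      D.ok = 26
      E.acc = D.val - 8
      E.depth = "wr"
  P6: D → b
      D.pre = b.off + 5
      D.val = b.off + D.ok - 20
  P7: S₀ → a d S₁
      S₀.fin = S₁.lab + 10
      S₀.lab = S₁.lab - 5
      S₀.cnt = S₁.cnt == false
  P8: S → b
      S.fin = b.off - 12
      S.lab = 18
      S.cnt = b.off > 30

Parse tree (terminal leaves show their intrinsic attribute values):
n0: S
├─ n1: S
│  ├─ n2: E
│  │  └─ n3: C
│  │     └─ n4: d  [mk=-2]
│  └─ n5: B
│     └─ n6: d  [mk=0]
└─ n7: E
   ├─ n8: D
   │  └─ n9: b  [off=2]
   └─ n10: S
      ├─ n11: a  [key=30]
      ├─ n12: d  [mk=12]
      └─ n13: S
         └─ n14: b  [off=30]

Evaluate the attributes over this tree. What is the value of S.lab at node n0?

1. n3.idx = 20  [20]
2. n3.wid = false  [false]
3. n4.mk = -2  [terminal]
4. n3.lab = false  [C.idx > 20]
5. n2.acc = 27  [27]
6. n2.depth = "my"  ["my"]
7. n5.val = "xmy"  ["x" ++ E.depth]
8. n6.mk = 0  [terminal]
9. n5.lab = true  [d.mk > -1]
10. n1.fin = 15  [len(E.depth) + 13]
11. n1.lab = 10  [E.acc * 3 - 71]
12. n1.cnt = false  [E.acc > 27]
13. n8.mk = 14  [14]
14. n8.ok = 26  [26]
15. n9.off = 2  [terminal]
16. n8.pre = 7  [b.off + 5]
17. n8.val = 8  [b.off + D.ok - 20]
18. n11.key = 30  [terminal]
19. n12.mk = 12  [terminal]
20. n14.off = 30  [terminal]
21. n13.fin = 18  [b.off - 12]
22. n13.lab = 18  [18]
23. n13.cnt = false  [b.off > 30]
24. n10.fin = 28  [S₁.lab + 10]
25. n10.lab = 13  [S₁.lab - 5]
26. n10.cnt = true  [S₁.cnt == false]
27. n7.acc = 0  [D.val - 8]
28. n7.depth = "wr"  ["wr"]
29. n0.fin = -3  [S₁.lab * 3 - 33]
30. n0.lab = -5  [E.acc - 5]
31. n0.cnt = false  [S₁.cnt == true]

-5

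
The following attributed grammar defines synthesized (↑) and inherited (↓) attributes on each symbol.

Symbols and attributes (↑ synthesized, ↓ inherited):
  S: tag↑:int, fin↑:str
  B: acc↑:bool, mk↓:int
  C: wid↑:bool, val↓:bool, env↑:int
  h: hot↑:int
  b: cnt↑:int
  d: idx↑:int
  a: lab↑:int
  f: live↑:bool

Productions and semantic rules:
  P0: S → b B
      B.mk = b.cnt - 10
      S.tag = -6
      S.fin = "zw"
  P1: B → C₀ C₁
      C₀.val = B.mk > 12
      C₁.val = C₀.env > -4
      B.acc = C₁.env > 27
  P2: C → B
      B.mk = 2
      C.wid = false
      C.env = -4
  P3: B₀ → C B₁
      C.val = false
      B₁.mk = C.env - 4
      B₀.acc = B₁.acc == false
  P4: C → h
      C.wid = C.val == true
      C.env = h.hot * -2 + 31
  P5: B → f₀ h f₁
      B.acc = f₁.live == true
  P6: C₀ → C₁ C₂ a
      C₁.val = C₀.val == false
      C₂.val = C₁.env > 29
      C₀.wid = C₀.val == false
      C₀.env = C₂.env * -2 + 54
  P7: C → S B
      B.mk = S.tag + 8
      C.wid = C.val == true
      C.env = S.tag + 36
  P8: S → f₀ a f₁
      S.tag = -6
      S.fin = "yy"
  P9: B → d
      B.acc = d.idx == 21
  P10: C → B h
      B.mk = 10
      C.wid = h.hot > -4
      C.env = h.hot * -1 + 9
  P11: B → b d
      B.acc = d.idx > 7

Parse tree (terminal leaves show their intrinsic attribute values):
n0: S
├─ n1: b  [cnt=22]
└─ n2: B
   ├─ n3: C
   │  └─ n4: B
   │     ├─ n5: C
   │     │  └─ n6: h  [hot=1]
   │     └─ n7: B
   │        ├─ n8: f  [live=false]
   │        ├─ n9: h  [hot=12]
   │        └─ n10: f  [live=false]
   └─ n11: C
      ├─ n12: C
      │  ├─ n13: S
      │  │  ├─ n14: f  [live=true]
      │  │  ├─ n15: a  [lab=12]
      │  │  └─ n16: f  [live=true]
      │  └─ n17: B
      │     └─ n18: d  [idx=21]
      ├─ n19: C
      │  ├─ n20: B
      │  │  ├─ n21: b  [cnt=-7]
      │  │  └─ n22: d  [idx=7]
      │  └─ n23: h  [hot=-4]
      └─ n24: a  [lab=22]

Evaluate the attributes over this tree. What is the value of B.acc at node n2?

true

1. n1.cnt = 22  [terminal]
2. n2.mk = 12  [b.cnt - 10]
3. n3.val = false  [B.mk > 12]
4. n4.mk = 2  [2]
5. n5.val = false  [false]
6. n6.hot = 1  [terminal]
7. n5.wid = false  [C.val == true]
8. n5.env = 29  [h.hot * -2 + 31]
9. n7.mk = 25  [C.env - 4]
10. n8.live = false  [terminal]
11. n9.hot = 12  [terminal]
12. n10.live = false  [terminal]
13. n7.acc = false  [f₁.live == true]
14. n4.acc = true  [B₁.acc == false]
15. n3.wid = false  [false]
16. n3.env = -4  [-4]
17. n11.val = false  [C₀.env > -4]
18. n12.val = true  [C₀.val == false]
19. n14.live = true  [terminal]
20. n15.lab = 12  [terminal]
21. n16.live = true  [terminal]
22. n13.tag = -6  [-6]
23. n13.fin = "yy"  ["yy"]
24. n17.mk = 2  [S.tag + 8]
25. n18.idx = 21  [terminal]
26. n17.acc = true  [d.idx == 21]
27. n12.wid = true  [C.val == true]
28. n12.env = 30  [S.tag + 36]
29. n19.val = true  [C₁.env > 29]
30. n20.mk = 10  [10]
31. n21.cnt = -7  [terminal]
32. n22.idx = 7  [terminal]
33. n20.acc = false  [d.idx > 7]
34. n23.hot = -4  [terminal]
35. n19.wid = false  [h.hot > -4]
36. n19.env = 13  [h.hot * -1 + 9]
37. n24.lab = 22  [terminal]
38. n11.wid = true  [C₀.val == false]
39. n11.env = 28  [C₂.env * -2 + 54]
40. n2.acc = true  [C₁.env > 27]
41. n0.tag = -6  [-6]
42. n0.fin = "zw"  ["zw"]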